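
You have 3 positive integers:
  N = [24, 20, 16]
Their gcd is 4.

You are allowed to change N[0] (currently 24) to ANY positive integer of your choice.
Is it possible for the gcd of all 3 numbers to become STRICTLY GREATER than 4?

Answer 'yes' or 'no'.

Current gcd = 4
gcd of all OTHER numbers (without N[0]=24): gcd([20, 16]) = 4
The new gcd after any change is gcd(4, new_value).
This can be at most 4.
Since 4 = old gcd 4, the gcd can only stay the same or decrease.

Answer: no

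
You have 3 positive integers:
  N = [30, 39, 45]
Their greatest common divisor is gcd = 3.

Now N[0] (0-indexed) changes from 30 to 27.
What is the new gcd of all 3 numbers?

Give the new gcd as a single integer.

Numbers: [30, 39, 45], gcd = 3
Change: index 0, 30 -> 27
gcd of the OTHER numbers (without index 0): gcd([39, 45]) = 3
New gcd = gcd(g_others, new_val) = gcd(3, 27) = 3

Answer: 3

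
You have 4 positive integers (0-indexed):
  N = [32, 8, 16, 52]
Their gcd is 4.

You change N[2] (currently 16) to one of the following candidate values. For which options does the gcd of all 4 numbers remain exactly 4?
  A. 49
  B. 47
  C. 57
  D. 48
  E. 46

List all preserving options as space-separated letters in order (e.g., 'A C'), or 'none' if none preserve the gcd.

Old gcd = 4; gcd of others (without N[2]) = 4
New gcd for candidate v: gcd(4, v). Preserves old gcd iff gcd(4, v) = 4.
  Option A: v=49, gcd(4,49)=1 -> changes
  Option B: v=47, gcd(4,47)=1 -> changes
  Option C: v=57, gcd(4,57)=1 -> changes
  Option D: v=48, gcd(4,48)=4 -> preserves
  Option E: v=46, gcd(4,46)=2 -> changes

Answer: D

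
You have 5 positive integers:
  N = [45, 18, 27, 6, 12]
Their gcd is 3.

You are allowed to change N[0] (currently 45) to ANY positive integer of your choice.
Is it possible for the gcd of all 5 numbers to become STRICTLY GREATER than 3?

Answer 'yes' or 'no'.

Answer: no

Derivation:
Current gcd = 3
gcd of all OTHER numbers (without N[0]=45): gcd([18, 27, 6, 12]) = 3
The new gcd after any change is gcd(3, new_value).
This can be at most 3.
Since 3 = old gcd 3, the gcd can only stay the same or decrease.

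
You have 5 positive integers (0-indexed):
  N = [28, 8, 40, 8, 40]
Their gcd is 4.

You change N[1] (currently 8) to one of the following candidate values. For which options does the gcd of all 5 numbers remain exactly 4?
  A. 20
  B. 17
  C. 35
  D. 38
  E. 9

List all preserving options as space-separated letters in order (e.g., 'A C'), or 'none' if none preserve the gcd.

Old gcd = 4; gcd of others (without N[1]) = 4
New gcd for candidate v: gcd(4, v). Preserves old gcd iff gcd(4, v) = 4.
  Option A: v=20, gcd(4,20)=4 -> preserves
  Option B: v=17, gcd(4,17)=1 -> changes
  Option C: v=35, gcd(4,35)=1 -> changes
  Option D: v=38, gcd(4,38)=2 -> changes
  Option E: v=9, gcd(4,9)=1 -> changes

Answer: A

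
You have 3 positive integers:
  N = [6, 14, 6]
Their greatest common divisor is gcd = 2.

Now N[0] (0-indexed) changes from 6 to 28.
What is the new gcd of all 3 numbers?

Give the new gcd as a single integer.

Answer: 2

Derivation:
Numbers: [6, 14, 6], gcd = 2
Change: index 0, 6 -> 28
gcd of the OTHER numbers (without index 0): gcd([14, 6]) = 2
New gcd = gcd(g_others, new_val) = gcd(2, 28) = 2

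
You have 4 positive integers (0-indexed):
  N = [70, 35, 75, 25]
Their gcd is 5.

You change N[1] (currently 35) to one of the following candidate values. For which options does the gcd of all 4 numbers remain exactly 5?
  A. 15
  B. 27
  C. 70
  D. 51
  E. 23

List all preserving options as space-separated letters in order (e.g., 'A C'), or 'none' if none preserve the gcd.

Answer: A C

Derivation:
Old gcd = 5; gcd of others (without N[1]) = 5
New gcd for candidate v: gcd(5, v). Preserves old gcd iff gcd(5, v) = 5.
  Option A: v=15, gcd(5,15)=5 -> preserves
  Option B: v=27, gcd(5,27)=1 -> changes
  Option C: v=70, gcd(5,70)=5 -> preserves
  Option D: v=51, gcd(5,51)=1 -> changes
  Option E: v=23, gcd(5,23)=1 -> changes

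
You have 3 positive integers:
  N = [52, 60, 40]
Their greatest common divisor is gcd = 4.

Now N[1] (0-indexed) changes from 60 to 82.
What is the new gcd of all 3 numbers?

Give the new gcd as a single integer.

Numbers: [52, 60, 40], gcd = 4
Change: index 1, 60 -> 82
gcd of the OTHER numbers (without index 1): gcd([52, 40]) = 4
New gcd = gcd(g_others, new_val) = gcd(4, 82) = 2

Answer: 2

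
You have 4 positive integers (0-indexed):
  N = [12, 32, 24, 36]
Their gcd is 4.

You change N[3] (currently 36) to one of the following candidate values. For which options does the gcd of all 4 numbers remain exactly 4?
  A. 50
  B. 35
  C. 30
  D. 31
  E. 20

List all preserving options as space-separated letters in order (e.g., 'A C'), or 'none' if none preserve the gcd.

Answer: E

Derivation:
Old gcd = 4; gcd of others (without N[3]) = 4
New gcd for candidate v: gcd(4, v). Preserves old gcd iff gcd(4, v) = 4.
  Option A: v=50, gcd(4,50)=2 -> changes
  Option B: v=35, gcd(4,35)=1 -> changes
  Option C: v=30, gcd(4,30)=2 -> changes
  Option D: v=31, gcd(4,31)=1 -> changes
  Option E: v=20, gcd(4,20)=4 -> preserves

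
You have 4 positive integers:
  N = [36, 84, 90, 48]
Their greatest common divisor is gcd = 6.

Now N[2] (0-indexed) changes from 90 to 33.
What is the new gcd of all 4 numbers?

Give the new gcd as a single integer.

Numbers: [36, 84, 90, 48], gcd = 6
Change: index 2, 90 -> 33
gcd of the OTHER numbers (without index 2): gcd([36, 84, 48]) = 12
New gcd = gcd(g_others, new_val) = gcd(12, 33) = 3

Answer: 3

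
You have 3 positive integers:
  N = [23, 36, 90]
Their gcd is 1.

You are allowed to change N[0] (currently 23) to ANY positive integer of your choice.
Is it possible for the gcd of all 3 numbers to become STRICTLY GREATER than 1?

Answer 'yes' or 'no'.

Answer: yes

Derivation:
Current gcd = 1
gcd of all OTHER numbers (without N[0]=23): gcd([36, 90]) = 18
The new gcd after any change is gcd(18, new_value).
This can be at most 18.
Since 18 > old gcd 1, the gcd CAN increase (e.g., set N[0] = 18).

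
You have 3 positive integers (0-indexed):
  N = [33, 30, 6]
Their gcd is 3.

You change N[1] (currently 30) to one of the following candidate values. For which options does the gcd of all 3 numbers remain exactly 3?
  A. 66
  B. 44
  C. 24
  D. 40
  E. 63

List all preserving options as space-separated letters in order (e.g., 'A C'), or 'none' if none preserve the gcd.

Answer: A C E

Derivation:
Old gcd = 3; gcd of others (without N[1]) = 3
New gcd for candidate v: gcd(3, v). Preserves old gcd iff gcd(3, v) = 3.
  Option A: v=66, gcd(3,66)=3 -> preserves
  Option B: v=44, gcd(3,44)=1 -> changes
  Option C: v=24, gcd(3,24)=3 -> preserves
  Option D: v=40, gcd(3,40)=1 -> changes
  Option E: v=63, gcd(3,63)=3 -> preserves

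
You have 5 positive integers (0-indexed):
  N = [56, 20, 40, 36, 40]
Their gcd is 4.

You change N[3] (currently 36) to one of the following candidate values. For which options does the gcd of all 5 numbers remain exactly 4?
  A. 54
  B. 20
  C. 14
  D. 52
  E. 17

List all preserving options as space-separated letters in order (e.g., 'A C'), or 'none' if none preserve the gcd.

Old gcd = 4; gcd of others (without N[3]) = 4
New gcd for candidate v: gcd(4, v). Preserves old gcd iff gcd(4, v) = 4.
  Option A: v=54, gcd(4,54)=2 -> changes
  Option B: v=20, gcd(4,20)=4 -> preserves
  Option C: v=14, gcd(4,14)=2 -> changes
  Option D: v=52, gcd(4,52)=4 -> preserves
  Option E: v=17, gcd(4,17)=1 -> changes

Answer: B D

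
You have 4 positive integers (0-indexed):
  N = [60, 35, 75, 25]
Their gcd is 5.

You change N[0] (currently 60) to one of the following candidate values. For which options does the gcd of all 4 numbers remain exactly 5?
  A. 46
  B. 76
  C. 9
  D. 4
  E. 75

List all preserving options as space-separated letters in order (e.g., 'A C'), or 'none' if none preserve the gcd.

Old gcd = 5; gcd of others (without N[0]) = 5
New gcd for candidate v: gcd(5, v). Preserves old gcd iff gcd(5, v) = 5.
  Option A: v=46, gcd(5,46)=1 -> changes
  Option B: v=76, gcd(5,76)=1 -> changes
  Option C: v=9, gcd(5,9)=1 -> changes
  Option D: v=4, gcd(5,4)=1 -> changes
  Option E: v=75, gcd(5,75)=5 -> preserves

Answer: E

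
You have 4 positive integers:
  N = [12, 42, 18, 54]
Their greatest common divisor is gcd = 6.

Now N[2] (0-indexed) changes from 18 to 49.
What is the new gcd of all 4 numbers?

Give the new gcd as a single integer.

Numbers: [12, 42, 18, 54], gcd = 6
Change: index 2, 18 -> 49
gcd of the OTHER numbers (without index 2): gcd([12, 42, 54]) = 6
New gcd = gcd(g_others, new_val) = gcd(6, 49) = 1

Answer: 1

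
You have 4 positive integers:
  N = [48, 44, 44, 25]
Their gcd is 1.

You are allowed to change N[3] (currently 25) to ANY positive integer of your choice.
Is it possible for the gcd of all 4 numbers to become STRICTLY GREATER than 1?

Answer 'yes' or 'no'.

Answer: yes

Derivation:
Current gcd = 1
gcd of all OTHER numbers (without N[3]=25): gcd([48, 44, 44]) = 4
The new gcd after any change is gcd(4, new_value).
This can be at most 4.
Since 4 > old gcd 1, the gcd CAN increase (e.g., set N[3] = 4).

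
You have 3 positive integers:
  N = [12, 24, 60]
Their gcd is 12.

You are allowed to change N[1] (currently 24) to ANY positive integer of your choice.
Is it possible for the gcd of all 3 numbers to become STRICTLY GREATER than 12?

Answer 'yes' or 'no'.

Current gcd = 12
gcd of all OTHER numbers (without N[1]=24): gcd([12, 60]) = 12
The new gcd after any change is gcd(12, new_value).
This can be at most 12.
Since 12 = old gcd 12, the gcd can only stay the same or decrease.

Answer: no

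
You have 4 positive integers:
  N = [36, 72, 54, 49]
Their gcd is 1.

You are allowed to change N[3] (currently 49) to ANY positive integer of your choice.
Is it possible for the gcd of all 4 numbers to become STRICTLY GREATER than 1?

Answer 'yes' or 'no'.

Answer: yes

Derivation:
Current gcd = 1
gcd of all OTHER numbers (without N[3]=49): gcd([36, 72, 54]) = 18
The new gcd after any change is gcd(18, new_value).
This can be at most 18.
Since 18 > old gcd 1, the gcd CAN increase (e.g., set N[3] = 18).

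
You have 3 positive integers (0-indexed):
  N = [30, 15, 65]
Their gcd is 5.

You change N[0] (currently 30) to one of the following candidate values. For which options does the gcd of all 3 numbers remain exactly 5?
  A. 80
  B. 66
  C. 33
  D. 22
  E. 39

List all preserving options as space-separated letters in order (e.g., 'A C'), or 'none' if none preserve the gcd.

Old gcd = 5; gcd of others (without N[0]) = 5
New gcd for candidate v: gcd(5, v). Preserves old gcd iff gcd(5, v) = 5.
  Option A: v=80, gcd(5,80)=5 -> preserves
  Option B: v=66, gcd(5,66)=1 -> changes
  Option C: v=33, gcd(5,33)=1 -> changes
  Option D: v=22, gcd(5,22)=1 -> changes
  Option E: v=39, gcd(5,39)=1 -> changes

Answer: A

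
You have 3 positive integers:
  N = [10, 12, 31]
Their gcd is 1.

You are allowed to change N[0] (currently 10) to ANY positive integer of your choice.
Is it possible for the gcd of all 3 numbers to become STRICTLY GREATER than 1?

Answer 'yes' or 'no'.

Current gcd = 1
gcd of all OTHER numbers (without N[0]=10): gcd([12, 31]) = 1
The new gcd after any change is gcd(1, new_value).
This can be at most 1.
Since 1 = old gcd 1, the gcd can only stay the same or decrease.

Answer: no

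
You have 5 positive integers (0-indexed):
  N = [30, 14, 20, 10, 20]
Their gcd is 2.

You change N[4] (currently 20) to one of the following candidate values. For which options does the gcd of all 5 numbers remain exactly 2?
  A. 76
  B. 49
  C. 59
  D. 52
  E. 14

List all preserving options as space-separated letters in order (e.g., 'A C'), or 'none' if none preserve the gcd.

Old gcd = 2; gcd of others (without N[4]) = 2
New gcd for candidate v: gcd(2, v). Preserves old gcd iff gcd(2, v) = 2.
  Option A: v=76, gcd(2,76)=2 -> preserves
  Option B: v=49, gcd(2,49)=1 -> changes
  Option C: v=59, gcd(2,59)=1 -> changes
  Option D: v=52, gcd(2,52)=2 -> preserves
  Option E: v=14, gcd(2,14)=2 -> preserves

Answer: A D E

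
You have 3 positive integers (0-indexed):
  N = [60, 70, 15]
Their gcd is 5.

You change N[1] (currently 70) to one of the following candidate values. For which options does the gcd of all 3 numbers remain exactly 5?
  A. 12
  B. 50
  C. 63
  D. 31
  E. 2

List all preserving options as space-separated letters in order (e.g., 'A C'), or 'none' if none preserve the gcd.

Old gcd = 5; gcd of others (without N[1]) = 15
New gcd for candidate v: gcd(15, v). Preserves old gcd iff gcd(15, v) = 5.
  Option A: v=12, gcd(15,12)=3 -> changes
  Option B: v=50, gcd(15,50)=5 -> preserves
  Option C: v=63, gcd(15,63)=3 -> changes
  Option D: v=31, gcd(15,31)=1 -> changes
  Option E: v=2, gcd(15,2)=1 -> changes

Answer: B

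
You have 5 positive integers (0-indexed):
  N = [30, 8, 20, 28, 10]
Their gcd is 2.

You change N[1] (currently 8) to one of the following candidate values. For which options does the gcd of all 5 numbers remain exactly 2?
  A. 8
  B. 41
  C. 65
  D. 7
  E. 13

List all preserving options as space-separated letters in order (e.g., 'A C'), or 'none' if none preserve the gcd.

Answer: A

Derivation:
Old gcd = 2; gcd of others (without N[1]) = 2
New gcd for candidate v: gcd(2, v). Preserves old gcd iff gcd(2, v) = 2.
  Option A: v=8, gcd(2,8)=2 -> preserves
  Option B: v=41, gcd(2,41)=1 -> changes
  Option C: v=65, gcd(2,65)=1 -> changes
  Option D: v=7, gcd(2,7)=1 -> changes
  Option E: v=13, gcd(2,13)=1 -> changes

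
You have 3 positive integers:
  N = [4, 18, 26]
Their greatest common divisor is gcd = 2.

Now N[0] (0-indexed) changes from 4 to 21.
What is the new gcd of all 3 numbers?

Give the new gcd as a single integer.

Answer: 1

Derivation:
Numbers: [4, 18, 26], gcd = 2
Change: index 0, 4 -> 21
gcd of the OTHER numbers (without index 0): gcd([18, 26]) = 2
New gcd = gcd(g_others, new_val) = gcd(2, 21) = 1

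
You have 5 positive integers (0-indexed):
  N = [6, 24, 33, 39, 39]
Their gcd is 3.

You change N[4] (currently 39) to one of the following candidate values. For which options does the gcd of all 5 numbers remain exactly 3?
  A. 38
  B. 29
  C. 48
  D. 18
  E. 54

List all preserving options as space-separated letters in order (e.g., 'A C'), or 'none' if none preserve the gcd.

Answer: C D E

Derivation:
Old gcd = 3; gcd of others (without N[4]) = 3
New gcd for candidate v: gcd(3, v). Preserves old gcd iff gcd(3, v) = 3.
  Option A: v=38, gcd(3,38)=1 -> changes
  Option B: v=29, gcd(3,29)=1 -> changes
  Option C: v=48, gcd(3,48)=3 -> preserves
  Option D: v=18, gcd(3,18)=3 -> preserves
  Option E: v=54, gcd(3,54)=3 -> preserves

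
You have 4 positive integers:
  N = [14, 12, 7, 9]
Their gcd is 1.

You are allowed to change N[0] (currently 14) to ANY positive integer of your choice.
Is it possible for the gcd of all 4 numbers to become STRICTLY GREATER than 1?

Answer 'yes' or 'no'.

Current gcd = 1
gcd of all OTHER numbers (without N[0]=14): gcd([12, 7, 9]) = 1
The new gcd after any change is gcd(1, new_value).
This can be at most 1.
Since 1 = old gcd 1, the gcd can only stay the same or decrease.

Answer: no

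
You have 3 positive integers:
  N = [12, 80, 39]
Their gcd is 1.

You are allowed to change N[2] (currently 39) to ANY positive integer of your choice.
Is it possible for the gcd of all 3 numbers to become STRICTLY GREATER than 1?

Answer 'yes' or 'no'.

Answer: yes

Derivation:
Current gcd = 1
gcd of all OTHER numbers (without N[2]=39): gcd([12, 80]) = 4
The new gcd after any change is gcd(4, new_value).
This can be at most 4.
Since 4 > old gcd 1, the gcd CAN increase (e.g., set N[2] = 4).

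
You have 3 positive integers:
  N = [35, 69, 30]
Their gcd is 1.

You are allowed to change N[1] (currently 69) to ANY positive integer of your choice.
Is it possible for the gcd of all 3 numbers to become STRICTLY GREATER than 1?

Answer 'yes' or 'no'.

Current gcd = 1
gcd of all OTHER numbers (without N[1]=69): gcd([35, 30]) = 5
The new gcd after any change is gcd(5, new_value).
This can be at most 5.
Since 5 > old gcd 1, the gcd CAN increase (e.g., set N[1] = 5).

Answer: yes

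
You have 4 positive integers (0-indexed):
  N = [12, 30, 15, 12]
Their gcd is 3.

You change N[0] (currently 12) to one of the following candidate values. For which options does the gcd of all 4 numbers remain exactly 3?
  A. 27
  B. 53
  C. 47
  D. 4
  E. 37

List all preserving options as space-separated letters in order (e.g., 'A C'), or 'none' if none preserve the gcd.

Old gcd = 3; gcd of others (without N[0]) = 3
New gcd for candidate v: gcd(3, v). Preserves old gcd iff gcd(3, v) = 3.
  Option A: v=27, gcd(3,27)=3 -> preserves
  Option B: v=53, gcd(3,53)=1 -> changes
  Option C: v=47, gcd(3,47)=1 -> changes
  Option D: v=4, gcd(3,4)=1 -> changes
  Option E: v=37, gcd(3,37)=1 -> changes

Answer: A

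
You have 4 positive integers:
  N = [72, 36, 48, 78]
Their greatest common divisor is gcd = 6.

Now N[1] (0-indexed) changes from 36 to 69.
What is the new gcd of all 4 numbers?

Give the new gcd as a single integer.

Answer: 3

Derivation:
Numbers: [72, 36, 48, 78], gcd = 6
Change: index 1, 36 -> 69
gcd of the OTHER numbers (without index 1): gcd([72, 48, 78]) = 6
New gcd = gcd(g_others, new_val) = gcd(6, 69) = 3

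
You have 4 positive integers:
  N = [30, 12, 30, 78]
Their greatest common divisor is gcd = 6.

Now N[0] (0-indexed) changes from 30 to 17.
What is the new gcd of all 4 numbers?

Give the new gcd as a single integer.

Numbers: [30, 12, 30, 78], gcd = 6
Change: index 0, 30 -> 17
gcd of the OTHER numbers (without index 0): gcd([12, 30, 78]) = 6
New gcd = gcd(g_others, new_val) = gcd(6, 17) = 1

Answer: 1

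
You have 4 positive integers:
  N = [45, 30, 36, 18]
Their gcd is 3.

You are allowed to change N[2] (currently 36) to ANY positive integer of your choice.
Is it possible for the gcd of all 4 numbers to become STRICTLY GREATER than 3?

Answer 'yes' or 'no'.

Answer: no

Derivation:
Current gcd = 3
gcd of all OTHER numbers (without N[2]=36): gcd([45, 30, 18]) = 3
The new gcd after any change is gcd(3, new_value).
This can be at most 3.
Since 3 = old gcd 3, the gcd can only stay the same or decrease.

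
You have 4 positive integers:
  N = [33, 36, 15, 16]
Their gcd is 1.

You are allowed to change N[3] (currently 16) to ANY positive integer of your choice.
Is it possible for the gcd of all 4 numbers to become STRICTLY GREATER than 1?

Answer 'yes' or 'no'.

Current gcd = 1
gcd of all OTHER numbers (without N[3]=16): gcd([33, 36, 15]) = 3
The new gcd after any change is gcd(3, new_value).
This can be at most 3.
Since 3 > old gcd 1, the gcd CAN increase (e.g., set N[3] = 3).

Answer: yes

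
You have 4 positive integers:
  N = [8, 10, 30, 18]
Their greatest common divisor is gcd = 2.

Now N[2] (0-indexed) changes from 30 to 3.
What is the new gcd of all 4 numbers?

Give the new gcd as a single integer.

Answer: 1

Derivation:
Numbers: [8, 10, 30, 18], gcd = 2
Change: index 2, 30 -> 3
gcd of the OTHER numbers (without index 2): gcd([8, 10, 18]) = 2
New gcd = gcd(g_others, new_val) = gcd(2, 3) = 1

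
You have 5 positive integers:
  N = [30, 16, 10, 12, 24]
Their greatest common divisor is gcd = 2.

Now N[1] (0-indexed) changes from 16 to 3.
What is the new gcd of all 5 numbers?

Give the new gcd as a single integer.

Answer: 1

Derivation:
Numbers: [30, 16, 10, 12, 24], gcd = 2
Change: index 1, 16 -> 3
gcd of the OTHER numbers (without index 1): gcd([30, 10, 12, 24]) = 2
New gcd = gcd(g_others, new_val) = gcd(2, 3) = 1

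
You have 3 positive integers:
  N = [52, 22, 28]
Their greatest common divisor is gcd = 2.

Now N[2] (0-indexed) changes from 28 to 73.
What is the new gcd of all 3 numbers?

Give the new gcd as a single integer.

Numbers: [52, 22, 28], gcd = 2
Change: index 2, 28 -> 73
gcd of the OTHER numbers (without index 2): gcd([52, 22]) = 2
New gcd = gcd(g_others, new_val) = gcd(2, 73) = 1

Answer: 1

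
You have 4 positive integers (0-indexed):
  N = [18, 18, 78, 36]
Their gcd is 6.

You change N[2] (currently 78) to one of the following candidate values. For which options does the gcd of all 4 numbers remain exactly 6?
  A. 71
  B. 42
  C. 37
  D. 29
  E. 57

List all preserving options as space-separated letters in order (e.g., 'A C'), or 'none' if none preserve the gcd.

Answer: B

Derivation:
Old gcd = 6; gcd of others (without N[2]) = 18
New gcd for candidate v: gcd(18, v). Preserves old gcd iff gcd(18, v) = 6.
  Option A: v=71, gcd(18,71)=1 -> changes
  Option B: v=42, gcd(18,42)=6 -> preserves
  Option C: v=37, gcd(18,37)=1 -> changes
  Option D: v=29, gcd(18,29)=1 -> changes
  Option E: v=57, gcd(18,57)=3 -> changes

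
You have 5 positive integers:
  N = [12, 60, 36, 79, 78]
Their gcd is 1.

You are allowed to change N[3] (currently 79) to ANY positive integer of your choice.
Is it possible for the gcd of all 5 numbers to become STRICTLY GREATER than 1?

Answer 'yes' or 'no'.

Current gcd = 1
gcd of all OTHER numbers (without N[3]=79): gcd([12, 60, 36, 78]) = 6
The new gcd after any change is gcd(6, new_value).
This can be at most 6.
Since 6 > old gcd 1, the gcd CAN increase (e.g., set N[3] = 6).

Answer: yes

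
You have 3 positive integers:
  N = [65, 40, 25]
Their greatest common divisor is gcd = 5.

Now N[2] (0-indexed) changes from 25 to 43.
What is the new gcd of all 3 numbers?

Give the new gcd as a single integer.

Numbers: [65, 40, 25], gcd = 5
Change: index 2, 25 -> 43
gcd of the OTHER numbers (without index 2): gcd([65, 40]) = 5
New gcd = gcd(g_others, new_val) = gcd(5, 43) = 1

Answer: 1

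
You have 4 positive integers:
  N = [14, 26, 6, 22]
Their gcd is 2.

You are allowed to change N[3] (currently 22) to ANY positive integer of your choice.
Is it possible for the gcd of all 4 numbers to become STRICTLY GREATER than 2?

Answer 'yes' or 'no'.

Answer: no

Derivation:
Current gcd = 2
gcd of all OTHER numbers (without N[3]=22): gcd([14, 26, 6]) = 2
The new gcd after any change is gcd(2, new_value).
This can be at most 2.
Since 2 = old gcd 2, the gcd can only stay the same or decrease.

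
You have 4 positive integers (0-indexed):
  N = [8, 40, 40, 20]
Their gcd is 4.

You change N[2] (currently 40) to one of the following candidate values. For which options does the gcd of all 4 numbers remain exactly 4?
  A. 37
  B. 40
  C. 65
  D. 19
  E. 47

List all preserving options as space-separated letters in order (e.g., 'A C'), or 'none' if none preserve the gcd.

Answer: B

Derivation:
Old gcd = 4; gcd of others (without N[2]) = 4
New gcd for candidate v: gcd(4, v). Preserves old gcd iff gcd(4, v) = 4.
  Option A: v=37, gcd(4,37)=1 -> changes
  Option B: v=40, gcd(4,40)=4 -> preserves
  Option C: v=65, gcd(4,65)=1 -> changes
  Option D: v=19, gcd(4,19)=1 -> changes
  Option E: v=47, gcd(4,47)=1 -> changes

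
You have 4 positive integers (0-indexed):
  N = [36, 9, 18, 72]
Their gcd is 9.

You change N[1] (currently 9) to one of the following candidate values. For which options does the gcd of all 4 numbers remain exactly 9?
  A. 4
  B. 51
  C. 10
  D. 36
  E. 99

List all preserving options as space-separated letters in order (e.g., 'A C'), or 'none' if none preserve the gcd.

Answer: E

Derivation:
Old gcd = 9; gcd of others (without N[1]) = 18
New gcd for candidate v: gcd(18, v). Preserves old gcd iff gcd(18, v) = 9.
  Option A: v=4, gcd(18,4)=2 -> changes
  Option B: v=51, gcd(18,51)=3 -> changes
  Option C: v=10, gcd(18,10)=2 -> changes
  Option D: v=36, gcd(18,36)=18 -> changes
  Option E: v=99, gcd(18,99)=9 -> preserves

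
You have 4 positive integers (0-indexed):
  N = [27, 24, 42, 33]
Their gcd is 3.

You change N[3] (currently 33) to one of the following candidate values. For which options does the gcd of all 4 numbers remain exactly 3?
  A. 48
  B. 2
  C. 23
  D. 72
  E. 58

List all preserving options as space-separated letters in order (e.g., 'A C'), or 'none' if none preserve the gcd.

Old gcd = 3; gcd of others (without N[3]) = 3
New gcd for candidate v: gcd(3, v). Preserves old gcd iff gcd(3, v) = 3.
  Option A: v=48, gcd(3,48)=3 -> preserves
  Option B: v=2, gcd(3,2)=1 -> changes
  Option C: v=23, gcd(3,23)=1 -> changes
  Option D: v=72, gcd(3,72)=3 -> preserves
  Option E: v=58, gcd(3,58)=1 -> changes

Answer: A D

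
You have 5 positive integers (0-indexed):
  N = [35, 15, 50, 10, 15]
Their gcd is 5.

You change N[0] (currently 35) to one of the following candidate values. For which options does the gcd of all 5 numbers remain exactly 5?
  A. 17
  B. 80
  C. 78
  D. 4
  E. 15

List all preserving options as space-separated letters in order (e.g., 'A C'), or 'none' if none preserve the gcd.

Answer: B E

Derivation:
Old gcd = 5; gcd of others (without N[0]) = 5
New gcd for candidate v: gcd(5, v). Preserves old gcd iff gcd(5, v) = 5.
  Option A: v=17, gcd(5,17)=1 -> changes
  Option B: v=80, gcd(5,80)=5 -> preserves
  Option C: v=78, gcd(5,78)=1 -> changes
  Option D: v=4, gcd(5,4)=1 -> changes
  Option E: v=15, gcd(5,15)=5 -> preserves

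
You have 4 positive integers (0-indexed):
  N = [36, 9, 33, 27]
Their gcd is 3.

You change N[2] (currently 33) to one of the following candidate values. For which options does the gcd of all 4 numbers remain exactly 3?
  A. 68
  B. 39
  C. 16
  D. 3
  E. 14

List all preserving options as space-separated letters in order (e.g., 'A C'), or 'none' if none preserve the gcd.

Answer: B D

Derivation:
Old gcd = 3; gcd of others (without N[2]) = 9
New gcd for candidate v: gcd(9, v). Preserves old gcd iff gcd(9, v) = 3.
  Option A: v=68, gcd(9,68)=1 -> changes
  Option B: v=39, gcd(9,39)=3 -> preserves
  Option C: v=16, gcd(9,16)=1 -> changes
  Option D: v=3, gcd(9,3)=3 -> preserves
  Option E: v=14, gcd(9,14)=1 -> changes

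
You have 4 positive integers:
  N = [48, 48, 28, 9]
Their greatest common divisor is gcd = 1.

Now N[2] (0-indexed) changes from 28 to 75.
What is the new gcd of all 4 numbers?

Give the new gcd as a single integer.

Answer: 3

Derivation:
Numbers: [48, 48, 28, 9], gcd = 1
Change: index 2, 28 -> 75
gcd of the OTHER numbers (without index 2): gcd([48, 48, 9]) = 3
New gcd = gcd(g_others, new_val) = gcd(3, 75) = 3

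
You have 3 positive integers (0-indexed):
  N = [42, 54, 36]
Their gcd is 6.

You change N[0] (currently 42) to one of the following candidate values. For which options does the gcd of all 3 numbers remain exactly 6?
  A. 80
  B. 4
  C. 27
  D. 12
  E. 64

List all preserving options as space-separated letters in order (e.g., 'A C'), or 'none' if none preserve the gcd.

Old gcd = 6; gcd of others (without N[0]) = 18
New gcd for candidate v: gcd(18, v). Preserves old gcd iff gcd(18, v) = 6.
  Option A: v=80, gcd(18,80)=2 -> changes
  Option B: v=4, gcd(18,4)=2 -> changes
  Option C: v=27, gcd(18,27)=9 -> changes
  Option D: v=12, gcd(18,12)=6 -> preserves
  Option E: v=64, gcd(18,64)=2 -> changes

Answer: D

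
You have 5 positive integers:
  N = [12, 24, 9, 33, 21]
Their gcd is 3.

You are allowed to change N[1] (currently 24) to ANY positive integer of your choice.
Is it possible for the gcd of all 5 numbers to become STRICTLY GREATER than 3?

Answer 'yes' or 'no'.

Answer: no

Derivation:
Current gcd = 3
gcd of all OTHER numbers (without N[1]=24): gcd([12, 9, 33, 21]) = 3
The new gcd after any change is gcd(3, new_value).
This can be at most 3.
Since 3 = old gcd 3, the gcd can only stay the same or decrease.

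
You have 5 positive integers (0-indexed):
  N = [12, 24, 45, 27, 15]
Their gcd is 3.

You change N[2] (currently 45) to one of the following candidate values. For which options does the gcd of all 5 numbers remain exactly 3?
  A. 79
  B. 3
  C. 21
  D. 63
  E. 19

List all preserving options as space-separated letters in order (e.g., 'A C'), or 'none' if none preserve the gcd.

Answer: B C D

Derivation:
Old gcd = 3; gcd of others (without N[2]) = 3
New gcd for candidate v: gcd(3, v). Preserves old gcd iff gcd(3, v) = 3.
  Option A: v=79, gcd(3,79)=1 -> changes
  Option B: v=3, gcd(3,3)=3 -> preserves
  Option C: v=21, gcd(3,21)=3 -> preserves
  Option D: v=63, gcd(3,63)=3 -> preserves
  Option E: v=19, gcd(3,19)=1 -> changes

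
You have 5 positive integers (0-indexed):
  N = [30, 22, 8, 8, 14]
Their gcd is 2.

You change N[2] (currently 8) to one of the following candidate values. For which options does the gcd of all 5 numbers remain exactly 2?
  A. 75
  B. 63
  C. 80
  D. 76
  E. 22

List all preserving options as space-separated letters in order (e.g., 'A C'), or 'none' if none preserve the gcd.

Old gcd = 2; gcd of others (without N[2]) = 2
New gcd for candidate v: gcd(2, v). Preserves old gcd iff gcd(2, v) = 2.
  Option A: v=75, gcd(2,75)=1 -> changes
  Option B: v=63, gcd(2,63)=1 -> changes
  Option C: v=80, gcd(2,80)=2 -> preserves
  Option D: v=76, gcd(2,76)=2 -> preserves
  Option E: v=22, gcd(2,22)=2 -> preserves

Answer: C D E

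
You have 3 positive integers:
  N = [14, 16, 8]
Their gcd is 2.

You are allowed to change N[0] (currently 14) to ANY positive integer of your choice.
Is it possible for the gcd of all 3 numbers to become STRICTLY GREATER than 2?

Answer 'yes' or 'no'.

Answer: yes

Derivation:
Current gcd = 2
gcd of all OTHER numbers (without N[0]=14): gcd([16, 8]) = 8
The new gcd after any change is gcd(8, new_value).
This can be at most 8.
Since 8 > old gcd 2, the gcd CAN increase (e.g., set N[0] = 8).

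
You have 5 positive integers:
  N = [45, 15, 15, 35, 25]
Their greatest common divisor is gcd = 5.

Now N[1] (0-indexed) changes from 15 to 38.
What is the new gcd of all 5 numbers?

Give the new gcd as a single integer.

Answer: 1

Derivation:
Numbers: [45, 15, 15, 35, 25], gcd = 5
Change: index 1, 15 -> 38
gcd of the OTHER numbers (without index 1): gcd([45, 15, 35, 25]) = 5
New gcd = gcd(g_others, new_val) = gcd(5, 38) = 1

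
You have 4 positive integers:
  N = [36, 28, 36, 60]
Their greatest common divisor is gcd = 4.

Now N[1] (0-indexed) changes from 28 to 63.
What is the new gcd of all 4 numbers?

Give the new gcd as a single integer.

Numbers: [36, 28, 36, 60], gcd = 4
Change: index 1, 28 -> 63
gcd of the OTHER numbers (without index 1): gcd([36, 36, 60]) = 12
New gcd = gcd(g_others, new_val) = gcd(12, 63) = 3

Answer: 3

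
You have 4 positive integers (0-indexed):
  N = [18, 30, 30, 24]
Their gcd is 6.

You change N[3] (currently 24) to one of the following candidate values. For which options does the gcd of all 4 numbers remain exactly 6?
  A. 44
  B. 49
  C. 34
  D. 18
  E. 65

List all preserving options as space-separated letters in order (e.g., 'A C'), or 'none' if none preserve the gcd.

Old gcd = 6; gcd of others (without N[3]) = 6
New gcd for candidate v: gcd(6, v). Preserves old gcd iff gcd(6, v) = 6.
  Option A: v=44, gcd(6,44)=2 -> changes
  Option B: v=49, gcd(6,49)=1 -> changes
  Option C: v=34, gcd(6,34)=2 -> changes
  Option D: v=18, gcd(6,18)=6 -> preserves
  Option E: v=65, gcd(6,65)=1 -> changes

Answer: D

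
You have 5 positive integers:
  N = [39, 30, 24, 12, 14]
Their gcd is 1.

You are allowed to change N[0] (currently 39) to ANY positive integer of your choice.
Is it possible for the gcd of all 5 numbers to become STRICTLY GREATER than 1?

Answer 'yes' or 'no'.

Current gcd = 1
gcd of all OTHER numbers (without N[0]=39): gcd([30, 24, 12, 14]) = 2
The new gcd after any change is gcd(2, new_value).
This can be at most 2.
Since 2 > old gcd 1, the gcd CAN increase (e.g., set N[0] = 2).

Answer: yes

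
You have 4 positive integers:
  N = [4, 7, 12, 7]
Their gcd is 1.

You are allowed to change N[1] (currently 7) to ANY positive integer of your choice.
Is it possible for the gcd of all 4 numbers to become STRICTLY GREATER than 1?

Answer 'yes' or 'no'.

Current gcd = 1
gcd of all OTHER numbers (without N[1]=7): gcd([4, 12, 7]) = 1
The new gcd after any change is gcd(1, new_value).
This can be at most 1.
Since 1 = old gcd 1, the gcd can only stay the same or decrease.

Answer: no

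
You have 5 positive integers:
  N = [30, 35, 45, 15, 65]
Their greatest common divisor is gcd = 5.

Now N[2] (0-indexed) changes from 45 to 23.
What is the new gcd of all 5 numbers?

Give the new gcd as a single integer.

Numbers: [30, 35, 45, 15, 65], gcd = 5
Change: index 2, 45 -> 23
gcd of the OTHER numbers (without index 2): gcd([30, 35, 15, 65]) = 5
New gcd = gcd(g_others, new_val) = gcd(5, 23) = 1

Answer: 1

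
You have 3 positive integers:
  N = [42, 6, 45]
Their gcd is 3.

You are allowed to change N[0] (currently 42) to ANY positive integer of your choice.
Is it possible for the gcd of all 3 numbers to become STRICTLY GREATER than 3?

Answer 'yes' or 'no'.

Answer: no

Derivation:
Current gcd = 3
gcd of all OTHER numbers (without N[0]=42): gcd([6, 45]) = 3
The new gcd after any change is gcd(3, new_value).
This can be at most 3.
Since 3 = old gcd 3, the gcd can only stay the same or decrease.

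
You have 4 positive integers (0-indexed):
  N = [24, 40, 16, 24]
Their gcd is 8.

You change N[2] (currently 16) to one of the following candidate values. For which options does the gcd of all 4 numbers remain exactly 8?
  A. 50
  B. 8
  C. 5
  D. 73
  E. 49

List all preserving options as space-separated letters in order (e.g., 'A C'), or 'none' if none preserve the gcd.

Answer: B

Derivation:
Old gcd = 8; gcd of others (without N[2]) = 8
New gcd for candidate v: gcd(8, v). Preserves old gcd iff gcd(8, v) = 8.
  Option A: v=50, gcd(8,50)=2 -> changes
  Option B: v=8, gcd(8,8)=8 -> preserves
  Option C: v=5, gcd(8,5)=1 -> changes
  Option D: v=73, gcd(8,73)=1 -> changes
  Option E: v=49, gcd(8,49)=1 -> changes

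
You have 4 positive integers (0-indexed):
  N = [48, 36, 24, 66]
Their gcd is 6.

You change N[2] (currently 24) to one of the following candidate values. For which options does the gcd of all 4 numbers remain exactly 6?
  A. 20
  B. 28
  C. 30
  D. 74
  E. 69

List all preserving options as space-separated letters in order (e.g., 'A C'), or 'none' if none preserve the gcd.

Answer: C

Derivation:
Old gcd = 6; gcd of others (without N[2]) = 6
New gcd for candidate v: gcd(6, v). Preserves old gcd iff gcd(6, v) = 6.
  Option A: v=20, gcd(6,20)=2 -> changes
  Option B: v=28, gcd(6,28)=2 -> changes
  Option C: v=30, gcd(6,30)=6 -> preserves
  Option D: v=74, gcd(6,74)=2 -> changes
  Option E: v=69, gcd(6,69)=3 -> changes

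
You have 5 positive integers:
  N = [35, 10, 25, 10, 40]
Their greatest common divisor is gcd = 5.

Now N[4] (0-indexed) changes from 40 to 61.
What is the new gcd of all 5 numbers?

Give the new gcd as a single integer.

Answer: 1

Derivation:
Numbers: [35, 10, 25, 10, 40], gcd = 5
Change: index 4, 40 -> 61
gcd of the OTHER numbers (without index 4): gcd([35, 10, 25, 10]) = 5
New gcd = gcd(g_others, new_val) = gcd(5, 61) = 1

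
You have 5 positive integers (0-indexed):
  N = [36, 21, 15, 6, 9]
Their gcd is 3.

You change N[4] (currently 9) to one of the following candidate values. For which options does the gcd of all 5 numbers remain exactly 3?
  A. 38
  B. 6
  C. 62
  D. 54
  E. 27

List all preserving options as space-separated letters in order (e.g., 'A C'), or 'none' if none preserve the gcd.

Answer: B D E

Derivation:
Old gcd = 3; gcd of others (without N[4]) = 3
New gcd for candidate v: gcd(3, v). Preserves old gcd iff gcd(3, v) = 3.
  Option A: v=38, gcd(3,38)=1 -> changes
  Option B: v=6, gcd(3,6)=3 -> preserves
  Option C: v=62, gcd(3,62)=1 -> changes
  Option D: v=54, gcd(3,54)=3 -> preserves
  Option E: v=27, gcd(3,27)=3 -> preserves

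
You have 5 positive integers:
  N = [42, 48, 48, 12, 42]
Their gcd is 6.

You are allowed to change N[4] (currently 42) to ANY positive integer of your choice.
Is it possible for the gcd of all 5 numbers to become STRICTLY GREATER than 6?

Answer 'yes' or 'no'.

Current gcd = 6
gcd of all OTHER numbers (without N[4]=42): gcd([42, 48, 48, 12]) = 6
The new gcd after any change is gcd(6, new_value).
This can be at most 6.
Since 6 = old gcd 6, the gcd can only stay the same or decrease.

Answer: no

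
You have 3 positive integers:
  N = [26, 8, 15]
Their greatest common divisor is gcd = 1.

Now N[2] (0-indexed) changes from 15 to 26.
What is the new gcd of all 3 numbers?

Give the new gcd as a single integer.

Answer: 2

Derivation:
Numbers: [26, 8, 15], gcd = 1
Change: index 2, 15 -> 26
gcd of the OTHER numbers (without index 2): gcd([26, 8]) = 2
New gcd = gcd(g_others, new_val) = gcd(2, 26) = 2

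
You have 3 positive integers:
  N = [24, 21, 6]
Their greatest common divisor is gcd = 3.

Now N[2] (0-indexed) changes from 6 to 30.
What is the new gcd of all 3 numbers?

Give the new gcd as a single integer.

Numbers: [24, 21, 6], gcd = 3
Change: index 2, 6 -> 30
gcd of the OTHER numbers (without index 2): gcd([24, 21]) = 3
New gcd = gcd(g_others, new_val) = gcd(3, 30) = 3

Answer: 3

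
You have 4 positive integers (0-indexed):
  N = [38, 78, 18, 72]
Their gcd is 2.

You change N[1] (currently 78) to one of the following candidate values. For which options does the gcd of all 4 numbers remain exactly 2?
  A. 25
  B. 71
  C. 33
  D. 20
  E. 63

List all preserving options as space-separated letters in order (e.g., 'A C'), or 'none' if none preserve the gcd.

Old gcd = 2; gcd of others (without N[1]) = 2
New gcd for candidate v: gcd(2, v). Preserves old gcd iff gcd(2, v) = 2.
  Option A: v=25, gcd(2,25)=1 -> changes
  Option B: v=71, gcd(2,71)=1 -> changes
  Option C: v=33, gcd(2,33)=1 -> changes
  Option D: v=20, gcd(2,20)=2 -> preserves
  Option E: v=63, gcd(2,63)=1 -> changes

Answer: D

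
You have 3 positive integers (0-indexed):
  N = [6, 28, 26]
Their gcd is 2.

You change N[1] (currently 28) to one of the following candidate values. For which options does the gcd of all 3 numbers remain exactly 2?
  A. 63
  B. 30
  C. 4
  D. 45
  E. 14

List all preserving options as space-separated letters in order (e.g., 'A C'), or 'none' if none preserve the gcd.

Old gcd = 2; gcd of others (without N[1]) = 2
New gcd for candidate v: gcd(2, v). Preserves old gcd iff gcd(2, v) = 2.
  Option A: v=63, gcd(2,63)=1 -> changes
  Option B: v=30, gcd(2,30)=2 -> preserves
  Option C: v=4, gcd(2,4)=2 -> preserves
  Option D: v=45, gcd(2,45)=1 -> changes
  Option E: v=14, gcd(2,14)=2 -> preserves

Answer: B C E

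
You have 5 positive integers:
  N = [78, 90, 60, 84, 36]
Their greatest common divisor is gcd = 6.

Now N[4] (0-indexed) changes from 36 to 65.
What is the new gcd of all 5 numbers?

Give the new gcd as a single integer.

Answer: 1

Derivation:
Numbers: [78, 90, 60, 84, 36], gcd = 6
Change: index 4, 36 -> 65
gcd of the OTHER numbers (without index 4): gcd([78, 90, 60, 84]) = 6
New gcd = gcd(g_others, new_val) = gcd(6, 65) = 1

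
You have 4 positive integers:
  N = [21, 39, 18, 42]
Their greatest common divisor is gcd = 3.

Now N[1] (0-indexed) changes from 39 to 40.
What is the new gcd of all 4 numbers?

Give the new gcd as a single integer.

Answer: 1

Derivation:
Numbers: [21, 39, 18, 42], gcd = 3
Change: index 1, 39 -> 40
gcd of the OTHER numbers (without index 1): gcd([21, 18, 42]) = 3
New gcd = gcd(g_others, new_val) = gcd(3, 40) = 1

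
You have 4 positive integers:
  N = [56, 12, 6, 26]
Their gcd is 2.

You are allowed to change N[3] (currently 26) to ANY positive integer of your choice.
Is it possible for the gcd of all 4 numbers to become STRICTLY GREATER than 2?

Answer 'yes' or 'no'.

Current gcd = 2
gcd of all OTHER numbers (without N[3]=26): gcd([56, 12, 6]) = 2
The new gcd after any change is gcd(2, new_value).
This can be at most 2.
Since 2 = old gcd 2, the gcd can only stay the same or decrease.

Answer: no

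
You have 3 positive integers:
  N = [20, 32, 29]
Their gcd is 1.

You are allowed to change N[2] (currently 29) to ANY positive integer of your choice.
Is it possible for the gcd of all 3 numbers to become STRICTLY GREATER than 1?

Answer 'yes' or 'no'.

Current gcd = 1
gcd of all OTHER numbers (without N[2]=29): gcd([20, 32]) = 4
The new gcd after any change is gcd(4, new_value).
This can be at most 4.
Since 4 > old gcd 1, the gcd CAN increase (e.g., set N[2] = 4).

Answer: yes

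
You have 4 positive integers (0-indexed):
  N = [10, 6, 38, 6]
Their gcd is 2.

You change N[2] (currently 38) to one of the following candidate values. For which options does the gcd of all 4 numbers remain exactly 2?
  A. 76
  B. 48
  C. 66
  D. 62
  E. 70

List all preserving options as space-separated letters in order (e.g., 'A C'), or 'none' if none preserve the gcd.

Answer: A B C D E

Derivation:
Old gcd = 2; gcd of others (without N[2]) = 2
New gcd for candidate v: gcd(2, v). Preserves old gcd iff gcd(2, v) = 2.
  Option A: v=76, gcd(2,76)=2 -> preserves
  Option B: v=48, gcd(2,48)=2 -> preserves
  Option C: v=66, gcd(2,66)=2 -> preserves
  Option D: v=62, gcd(2,62)=2 -> preserves
  Option E: v=70, gcd(2,70)=2 -> preserves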